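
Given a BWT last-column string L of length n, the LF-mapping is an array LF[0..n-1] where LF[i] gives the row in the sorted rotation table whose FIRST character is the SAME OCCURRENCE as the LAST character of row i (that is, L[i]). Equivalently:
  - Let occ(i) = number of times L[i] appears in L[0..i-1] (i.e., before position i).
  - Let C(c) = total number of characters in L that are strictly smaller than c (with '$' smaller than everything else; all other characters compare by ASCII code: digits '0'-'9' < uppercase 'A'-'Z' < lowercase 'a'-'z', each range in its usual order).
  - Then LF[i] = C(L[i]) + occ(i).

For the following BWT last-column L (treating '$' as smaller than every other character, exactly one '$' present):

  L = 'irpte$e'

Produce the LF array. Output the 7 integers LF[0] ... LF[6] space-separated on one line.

Answer: 3 5 4 6 1 0 2

Derivation:
Char counts: '$':1, 'e':2, 'i':1, 'p':1, 'r':1, 't':1
C (first-col start): C('$')=0, C('e')=1, C('i')=3, C('p')=4, C('r')=5, C('t')=6
L[0]='i': occ=0, LF[0]=C('i')+0=3+0=3
L[1]='r': occ=0, LF[1]=C('r')+0=5+0=5
L[2]='p': occ=0, LF[2]=C('p')+0=4+0=4
L[3]='t': occ=0, LF[3]=C('t')+0=6+0=6
L[4]='e': occ=0, LF[4]=C('e')+0=1+0=1
L[5]='$': occ=0, LF[5]=C('$')+0=0+0=0
L[6]='e': occ=1, LF[6]=C('e')+1=1+1=2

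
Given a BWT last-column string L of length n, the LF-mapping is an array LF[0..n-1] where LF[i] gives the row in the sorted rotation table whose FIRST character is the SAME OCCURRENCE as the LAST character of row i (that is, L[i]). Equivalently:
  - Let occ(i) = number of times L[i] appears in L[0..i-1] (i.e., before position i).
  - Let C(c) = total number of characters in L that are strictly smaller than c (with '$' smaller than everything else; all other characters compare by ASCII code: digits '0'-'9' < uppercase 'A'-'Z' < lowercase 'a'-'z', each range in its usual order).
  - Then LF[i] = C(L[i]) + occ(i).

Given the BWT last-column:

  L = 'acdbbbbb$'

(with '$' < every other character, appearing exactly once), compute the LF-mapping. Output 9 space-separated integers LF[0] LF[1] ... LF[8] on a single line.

Answer: 1 7 8 2 3 4 5 6 0

Derivation:
Char counts: '$':1, 'a':1, 'b':5, 'c':1, 'd':1
C (first-col start): C('$')=0, C('a')=1, C('b')=2, C('c')=7, C('d')=8
L[0]='a': occ=0, LF[0]=C('a')+0=1+0=1
L[1]='c': occ=0, LF[1]=C('c')+0=7+0=7
L[2]='d': occ=0, LF[2]=C('d')+0=8+0=8
L[3]='b': occ=0, LF[3]=C('b')+0=2+0=2
L[4]='b': occ=1, LF[4]=C('b')+1=2+1=3
L[5]='b': occ=2, LF[5]=C('b')+2=2+2=4
L[6]='b': occ=3, LF[6]=C('b')+3=2+3=5
L[7]='b': occ=4, LF[7]=C('b')+4=2+4=6
L[8]='$': occ=0, LF[8]=C('$')+0=0+0=0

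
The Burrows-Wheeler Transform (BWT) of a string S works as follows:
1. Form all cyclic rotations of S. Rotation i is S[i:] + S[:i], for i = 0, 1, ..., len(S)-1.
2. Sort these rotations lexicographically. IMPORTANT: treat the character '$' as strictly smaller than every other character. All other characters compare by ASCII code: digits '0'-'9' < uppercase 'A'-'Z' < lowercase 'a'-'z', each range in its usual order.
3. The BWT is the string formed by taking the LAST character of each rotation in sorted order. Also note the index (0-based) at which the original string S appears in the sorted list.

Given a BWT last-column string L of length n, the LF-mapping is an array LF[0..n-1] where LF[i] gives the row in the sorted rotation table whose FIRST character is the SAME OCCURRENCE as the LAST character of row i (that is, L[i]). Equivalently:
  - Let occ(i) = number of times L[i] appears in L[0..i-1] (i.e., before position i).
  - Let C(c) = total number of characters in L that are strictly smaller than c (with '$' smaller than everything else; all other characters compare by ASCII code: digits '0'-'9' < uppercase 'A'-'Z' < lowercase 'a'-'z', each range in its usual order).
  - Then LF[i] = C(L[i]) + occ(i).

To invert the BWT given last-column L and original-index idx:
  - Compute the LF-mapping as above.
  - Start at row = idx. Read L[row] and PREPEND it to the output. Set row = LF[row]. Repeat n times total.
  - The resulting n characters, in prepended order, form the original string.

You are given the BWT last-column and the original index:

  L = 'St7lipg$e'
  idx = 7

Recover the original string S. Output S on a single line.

LF mapping: 2 8 1 6 5 7 4 0 3
Walk LF starting at row 7, prepending L[row]:
  step 1: row=7, L[7]='$', prepend. Next row=LF[7]=0
  step 2: row=0, L[0]='S', prepend. Next row=LF[0]=2
  step 3: row=2, L[2]='7', prepend. Next row=LF[2]=1
  step 4: row=1, L[1]='t', prepend. Next row=LF[1]=8
  step 5: row=8, L[8]='e', prepend. Next row=LF[8]=3
  step 6: row=3, L[3]='l', prepend. Next row=LF[3]=6
  step 7: row=6, L[6]='g', prepend. Next row=LF[6]=4
  step 8: row=4, L[4]='i', prepend. Next row=LF[4]=5
  step 9: row=5, L[5]='p', prepend. Next row=LF[5]=7
Reversed output: piglet7S$

Answer: piglet7S$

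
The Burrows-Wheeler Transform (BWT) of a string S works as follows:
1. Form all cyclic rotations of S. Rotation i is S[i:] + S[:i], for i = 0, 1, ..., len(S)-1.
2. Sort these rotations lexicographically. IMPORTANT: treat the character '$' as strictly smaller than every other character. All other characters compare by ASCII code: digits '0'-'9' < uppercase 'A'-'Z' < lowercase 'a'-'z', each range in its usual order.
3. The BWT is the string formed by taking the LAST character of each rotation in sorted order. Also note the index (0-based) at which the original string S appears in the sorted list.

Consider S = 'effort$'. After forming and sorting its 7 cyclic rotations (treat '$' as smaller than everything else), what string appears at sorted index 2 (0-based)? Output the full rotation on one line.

All 7 rotations (rotation i = S[i:]+S[:i]):
  rot[0] = effort$
  rot[1] = ffort$e
  rot[2] = fort$ef
  rot[3] = ort$eff
  rot[4] = rt$effo
  rot[5] = t$effor
  rot[6] = $effort
Sorted (with $ < everything):
  sorted[0] = $effort
  sorted[1] = effort$
  sorted[2] = ffort$e
  sorted[3] = fort$ef
  sorted[4] = ort$eff
  sorted[5] = rt$effo
  sorted[6] = t$effor
sorted[2] = ffort$e

Answer: ffort$e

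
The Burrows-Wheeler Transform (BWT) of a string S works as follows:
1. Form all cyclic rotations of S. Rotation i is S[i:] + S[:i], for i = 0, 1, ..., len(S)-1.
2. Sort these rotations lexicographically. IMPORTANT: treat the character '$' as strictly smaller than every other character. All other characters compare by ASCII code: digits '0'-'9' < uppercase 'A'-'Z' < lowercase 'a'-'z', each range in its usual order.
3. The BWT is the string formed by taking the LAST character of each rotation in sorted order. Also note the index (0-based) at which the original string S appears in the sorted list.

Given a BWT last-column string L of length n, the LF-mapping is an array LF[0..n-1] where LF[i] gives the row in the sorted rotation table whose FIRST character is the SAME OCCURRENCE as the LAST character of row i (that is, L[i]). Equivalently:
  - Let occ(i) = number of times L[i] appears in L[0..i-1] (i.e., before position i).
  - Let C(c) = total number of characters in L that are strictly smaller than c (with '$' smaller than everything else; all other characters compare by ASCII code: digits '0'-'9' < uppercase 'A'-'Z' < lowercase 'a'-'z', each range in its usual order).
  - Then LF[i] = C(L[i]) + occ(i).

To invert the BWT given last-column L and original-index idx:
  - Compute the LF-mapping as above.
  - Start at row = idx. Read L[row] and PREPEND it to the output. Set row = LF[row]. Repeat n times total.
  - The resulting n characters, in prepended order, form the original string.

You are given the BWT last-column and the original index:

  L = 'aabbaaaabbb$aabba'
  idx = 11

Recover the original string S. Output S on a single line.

Answer: baaaaabababbbbaa$

Derivation:
LF mapping: 1 2 10 11 3 4 5 6 12 13 14 0 7 8 15 16 9
Walk LF starting at row 11, prepending L[row]:
  step 1: row=11, L[11]='$', prepend. Next row=LF[11]=0
  step 2: row=0, L[0]='a', prepend. Next row=LF[0]=1
  step 3: row=1, L[1]='a', prepend. Next row=LF[1]=2
  step 4: row=2, L[2]='b', prepend. Next row=LF[2]=10
  step 5: row=10, L[10]='b', prepend. Next row=LF[10]=14
  step 6: row=14, L[14]='b', prepend. Next row=LF[14]=15
  step 7: row=15, L[15]='b', prepend. Next row=LF[15]=16
  step 8: row=16, L[16]='a', prepend. Next row=LF[16]=9
  step 9: row=9, L[9]='b', prepend. Next row=LF[9]=13
  step 10: row=13, L[13]='a', prepend. Next row=LF[13]=8
  step 11: row=8, L[8]='b', prepend. Next row=LF[8]=12
  step 12: row=12, L[12]='a', prepend. Next row=LF[12]=7
  step 13: row=7, L[7]='a', prepend. Next row=LF[7]=6
  step 14: row=6, L[6]='a', prepend. Next row=LF[6]=5
  step 15: row=5, L[5]='a', prepend. Next row=LF[5]=4
  step 16: row=4, L[4]='a', prepend. Next row=LF[4]=3
  step 17: row=3, L[3]='b', prepend. Next row=LF[3]=11
Reversed output: baaaaabababbbbaa$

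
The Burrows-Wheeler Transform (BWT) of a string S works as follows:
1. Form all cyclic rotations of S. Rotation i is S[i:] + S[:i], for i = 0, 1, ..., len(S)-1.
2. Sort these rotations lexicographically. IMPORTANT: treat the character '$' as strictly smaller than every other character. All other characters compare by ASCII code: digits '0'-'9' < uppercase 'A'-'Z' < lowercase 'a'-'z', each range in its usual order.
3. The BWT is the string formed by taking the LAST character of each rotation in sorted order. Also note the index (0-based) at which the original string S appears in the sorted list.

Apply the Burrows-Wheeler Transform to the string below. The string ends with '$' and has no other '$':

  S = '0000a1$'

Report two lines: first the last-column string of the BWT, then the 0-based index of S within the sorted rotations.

All 7 rotations (rotation i = S[i:]+S[:i]):
  rot[0] = 0000a1$
  rot[1] = 000a1$0
  rot[2] = 00a1$00
  rot[3] = 0a1$000
  rot[4] = a1$0000
  rot[5] = 1$0000a
  rot[6] = $0000a1
Sorted (with $ < everything):
  sorted[0] = $0000a1  (last char: '1')
  sorted[1] = 0000a1$  (last char: '$')
  sorted[2] = 000a1$0  (last char: '0')
  sorted[3] = 00a1$00  (last char: '0')
  sorted[4] = 0a1$000  (last char: '0')
  sorted[5] = 1$0000a  (last char: 'a')
  sorted[6] = a1$0000  (last char: '0')
Last column: 1$000a0
Original string S is at sorted index 1

Answer: 1$000a0
1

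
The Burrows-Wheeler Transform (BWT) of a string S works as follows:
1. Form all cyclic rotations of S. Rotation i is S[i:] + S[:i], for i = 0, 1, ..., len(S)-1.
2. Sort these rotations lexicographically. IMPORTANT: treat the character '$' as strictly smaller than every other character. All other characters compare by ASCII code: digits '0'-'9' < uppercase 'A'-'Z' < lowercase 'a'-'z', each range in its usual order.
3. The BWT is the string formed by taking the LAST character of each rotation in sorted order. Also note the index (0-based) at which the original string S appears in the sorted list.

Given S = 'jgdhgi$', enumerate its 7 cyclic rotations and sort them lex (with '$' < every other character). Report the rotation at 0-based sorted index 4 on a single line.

Answer: hgi$jgd

Derivation:
All 7 rotations (rotation i = S[i:]+S[:i]):
  rot[0] = jgdhgi$
  rot[1] = gdhgi$j
  rot[2] = dhgi$jg
  rot[3] = hgi$jgd
  rot[4] = gi$jgdh
  rot[5] = i$jgdhg
  rot[6] = $jgdhgi
Sorted (with $ < everything):
  sorted[0] = $jgdhgi
  sorted[1] = dhgi$jg
  sorted[2] = gdhgi$j
  sorted[3] = gi$jgdh
  sorted[4] = hgi$jgd
  sorted[5] = i$jgdhg
  sorted[6] = jgdhgi$
sorted[4] = hgi$jgd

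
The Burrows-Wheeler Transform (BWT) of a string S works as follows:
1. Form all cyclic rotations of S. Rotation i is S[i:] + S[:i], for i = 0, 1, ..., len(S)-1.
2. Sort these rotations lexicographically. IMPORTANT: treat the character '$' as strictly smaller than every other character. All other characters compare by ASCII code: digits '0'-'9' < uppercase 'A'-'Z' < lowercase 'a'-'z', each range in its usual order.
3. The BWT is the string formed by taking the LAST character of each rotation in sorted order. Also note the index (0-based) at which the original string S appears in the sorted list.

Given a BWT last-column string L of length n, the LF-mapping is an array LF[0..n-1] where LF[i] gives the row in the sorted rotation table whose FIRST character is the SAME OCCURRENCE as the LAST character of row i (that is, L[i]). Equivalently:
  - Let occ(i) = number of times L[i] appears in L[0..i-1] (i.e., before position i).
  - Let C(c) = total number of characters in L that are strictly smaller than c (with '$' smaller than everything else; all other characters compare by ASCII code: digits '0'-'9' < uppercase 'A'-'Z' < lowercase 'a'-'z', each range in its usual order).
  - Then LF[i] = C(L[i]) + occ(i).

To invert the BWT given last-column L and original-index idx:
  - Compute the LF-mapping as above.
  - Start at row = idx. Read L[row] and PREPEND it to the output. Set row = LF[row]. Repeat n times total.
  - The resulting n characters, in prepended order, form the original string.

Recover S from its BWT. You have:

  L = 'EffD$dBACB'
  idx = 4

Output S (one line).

Answer: CfAdDBfBE$

Derivation:
LF mapping: 6 8 9 5 0 7 2 1 4 3
Walk LF starting at row 4, prepending L[row]:
  step 1: row=4, L[4]='$', prepend. Next row=LF[4]=0
  step 2: row=0, L[0]='E', prepend. Next row=LF[0]=6
  step 3: row=6, L[6]='B', prepend. Next row=LF[6]=2
  step 4: row=2, L[2]='f', prepend. Next row=LF[2]=9
  step 5: row=9, L[9]='B', prepend. Next row=LF[9]=3
  step 6: row=3, L[3]='D', prepend. Next row=LF[3]=5
  step 7: row=5, L[5]='d', prepend. Next row=LF[5]=7
  step 8: row=7, L[7]='A', prepend. Next row=LF[7]=1
  step 9: row=1, L[1]='f', prepend. Next row=LF[1]=8
  step 10: row=8, L[8]='C', prepend. Next row=LF[8]=4
Reversed output: CfAdDBfBE$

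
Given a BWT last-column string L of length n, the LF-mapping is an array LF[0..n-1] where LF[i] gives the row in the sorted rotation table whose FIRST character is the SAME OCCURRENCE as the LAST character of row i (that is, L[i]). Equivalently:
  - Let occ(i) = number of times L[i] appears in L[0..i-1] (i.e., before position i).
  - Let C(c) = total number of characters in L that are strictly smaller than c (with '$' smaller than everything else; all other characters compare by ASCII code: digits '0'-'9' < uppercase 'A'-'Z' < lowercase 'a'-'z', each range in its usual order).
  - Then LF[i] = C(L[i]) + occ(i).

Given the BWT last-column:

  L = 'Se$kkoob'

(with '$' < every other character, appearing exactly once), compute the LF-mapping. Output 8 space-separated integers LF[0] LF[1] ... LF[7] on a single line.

Char counts: '$':1, 'S':1, 'b':1, 'e':1, 'k':2, 'o':2
C (first-col start): C('$')=0, C('S')=1, C('b')=2, C('e')=3, C('k')=4, C('o')=6
L[0]='S': occ=0, LF[0]=C('S')+0=1+0=1
L[1]='e': occ=0, LF[1]=C('e')+0=3+0=3
L[2]='$': occ=0, LF[2]=C('$')+0=0+0=0
L[3]='k': occ=0, LF[3]=C('k')+0=4+0=4
L[4]='k': occ=1, LF[4]=C('k')+1=4+1=5
L[5]='o': occ=0, LF[5]=C('o')+0=6+0=6
L[6]='o': occ=1, LF[6]=C('o')+1=6+1=7
L[7]='b': occ=0, LF[7]=C('b')+0=2+0=2

Answer: 1 3 0 4 5 6 7 2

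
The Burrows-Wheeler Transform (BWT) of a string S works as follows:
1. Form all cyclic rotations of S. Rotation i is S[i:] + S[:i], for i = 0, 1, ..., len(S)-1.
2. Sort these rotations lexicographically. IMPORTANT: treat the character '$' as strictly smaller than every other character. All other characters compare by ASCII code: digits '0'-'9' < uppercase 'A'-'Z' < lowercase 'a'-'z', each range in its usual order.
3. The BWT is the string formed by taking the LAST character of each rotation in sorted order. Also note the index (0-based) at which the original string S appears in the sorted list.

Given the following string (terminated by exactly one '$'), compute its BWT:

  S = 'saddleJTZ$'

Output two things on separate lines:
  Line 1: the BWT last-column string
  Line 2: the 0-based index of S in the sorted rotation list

Answer: ZeJTsadld$
9

Derivation:
All 10 rotations (rotation i = S[i:]+S[:i]):
  rot[0] = saddleJTZ$
  rot[1] = addleJTZ$s
  rot[2] = ddleJTZ$sa
  rot[3] = dleJTZ$sad
  rot[4] = leJTZ$sadd
  rot[5] = eJTZ$saddl
  rot[6] = JTZ$saddle
  rot[7] = TZ$saddleJ
  rot[8] = Z$saddleJT
  rot[9] = $saddleJTZ
Sorted (with $ < everything):
  sorted[0] = $saddleJTZ  (last char: 'Z')
  sorted[1] = JTZ$saddle  (last char: 'e')
  sorted[2] = TZ$saddleJ  (last char: 'J')
  sorted[3] = Z$saddleJT  (last char: 'T')
  sorted[4] = addleJTZ$s  (last char: 's')
  sorted[5] = ddleJTZ$sa  (last char: 'a')
  sorted[6] = dleJTZ$sad  (last char: 'd')
  sorted[7] = eJTZ$saddl  (last char: 'l')
  sorted[8] = leJTZ$sadd  (last char: 'd')
  sorted[9] = saddleJTZ$  (last char: '$')
Last column: ZeJTsadld$
Original string S is at sorted index 9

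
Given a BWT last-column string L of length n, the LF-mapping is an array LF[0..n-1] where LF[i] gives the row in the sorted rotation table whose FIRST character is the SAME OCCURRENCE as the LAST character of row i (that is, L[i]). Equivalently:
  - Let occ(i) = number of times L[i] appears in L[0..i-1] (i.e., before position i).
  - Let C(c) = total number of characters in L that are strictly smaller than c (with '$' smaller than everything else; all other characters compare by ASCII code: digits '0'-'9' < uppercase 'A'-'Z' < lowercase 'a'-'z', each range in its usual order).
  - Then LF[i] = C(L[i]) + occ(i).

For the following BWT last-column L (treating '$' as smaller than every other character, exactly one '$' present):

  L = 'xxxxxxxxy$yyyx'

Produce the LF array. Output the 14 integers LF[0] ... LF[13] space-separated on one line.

Char counts: '$':1, 'x':9, 'y':4
C (first-col start): C('$')=0, C('x')=1, C('y')=10
L[0]='x': occ=0, LF[0]=C('x')+0=1+0=1
L[1]='x': occ=1, LF[1]=C('x')+1=1+1=2
L[2]='x': occ=2, LF[2]=C('x')+2=1+2=3
L[3]='x': occ=3, LF[3]=C('x')+3=1+3=4
L[4]='x': occ=4, LF[4]=C('x')+4=1+4=5
L[5]='x': occ=5, LF[5]=C('x')+5=1+5=6
L[6]='x': occ=6, LF[6]=C('x')+6=1+6=7
L[7]='x': occ=7, LF[7]=C('x')+7=1+7=8
L[8]='y': occ=0, LF[8]=C('y')+0=10+0=10
L[9]='$': occ=0, LF[9]=C('$')+0=0+0=0
L[10]='y': occ=1, LF[10]=C('y')+1=10+1=11
L[11]='y': occ=2, LF[11]=C('y')+2=10+2=12
L[12]='y': occ=3, LF[12]=C('y')+3=10+3=13
L[13]='x': occ=8, LF[13]=C('x')+8=1+8=9

Answer: 1 2 3 4 5 6 7 8 10 0 11 12 13 9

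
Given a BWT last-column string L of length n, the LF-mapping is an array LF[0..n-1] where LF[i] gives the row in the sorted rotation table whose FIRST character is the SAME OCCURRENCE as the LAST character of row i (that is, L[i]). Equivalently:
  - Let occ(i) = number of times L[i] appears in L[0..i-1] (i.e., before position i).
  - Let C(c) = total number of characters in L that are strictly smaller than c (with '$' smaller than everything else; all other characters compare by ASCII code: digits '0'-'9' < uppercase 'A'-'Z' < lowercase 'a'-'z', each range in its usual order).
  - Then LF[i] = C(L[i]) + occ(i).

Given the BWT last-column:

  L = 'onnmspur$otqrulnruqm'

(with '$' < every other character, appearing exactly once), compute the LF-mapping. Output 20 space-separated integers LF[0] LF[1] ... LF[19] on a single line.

Char counts: '$':1, 'l':1, 'm':2, 'n':3, 'o':2, 'p':1, 'q':2, 'r':3, 's':1, 't':1, 'u':3
C (first-col start): C('$')=0, C('l')=1, C('m')=2, C('n')=4, C('o')=7, C('p')=9, C('q')=10, C('r')=12, C('s')=15, C('t')=16, C('u')=17
L[0]='o': occ=0, LF[0]=C('o')+0=7+0=7
L[1]='n': occ=0, LF[1]=C('n')+0=4+0=4
L[2]='n': occ=1, LF[2]=C('n')+1=4+1=5
L[3]='m': occ=0, LF[3]=C('m')+0=2+0=2
L[4]='s': occ=0, LF[4]=C('s')+0=15+0=15
L[5]='p': occ=0, LF[5]=C('p')+0=9+0=9
L[6]='u': occ=0, LF[6]=C('u')+0=17+0=17
L[7]='r': occ=0, LF[7]=C('r')+0=12+0=12
L[8]='$': occ=0, LF[8]=C('$')+0=0+0=0
L[9]='o': occ=1, LF[9]=C('o')+1=7+1=8
L[10]='t': occ=0, LF[10]=C('t')+0=16+0=16
L[11]='q': occ=0, LF[11]=C('q')+0=10+0=10
L[12]='r': occ=1, LF[12]=C('r')+1=12+1=13
L[13]='u': occ=1, LF[13]=C('u')+1=17+1=18
L[14]='l': occ=0, LF[14]=C('l')+0=1+0=1
L[15]='n': occ=2, LF[15]=C('n')+2=4+2=6
L[16]='r': occ=2, LF[16]=C('r')+2=12+2=14
L[17]='u': occ=2, LF[17]=C('u')+2=17+2=19
L[18]='q': occ=1, LF[18]=C('q')+1=10+1=11
L[19]='m': occ=1, LF[19]=C('m')+1=2+1=3

Answer: 7 4 5 2 15 9 17 12 0 8 16 10 13 18 1 6 14 19 11 3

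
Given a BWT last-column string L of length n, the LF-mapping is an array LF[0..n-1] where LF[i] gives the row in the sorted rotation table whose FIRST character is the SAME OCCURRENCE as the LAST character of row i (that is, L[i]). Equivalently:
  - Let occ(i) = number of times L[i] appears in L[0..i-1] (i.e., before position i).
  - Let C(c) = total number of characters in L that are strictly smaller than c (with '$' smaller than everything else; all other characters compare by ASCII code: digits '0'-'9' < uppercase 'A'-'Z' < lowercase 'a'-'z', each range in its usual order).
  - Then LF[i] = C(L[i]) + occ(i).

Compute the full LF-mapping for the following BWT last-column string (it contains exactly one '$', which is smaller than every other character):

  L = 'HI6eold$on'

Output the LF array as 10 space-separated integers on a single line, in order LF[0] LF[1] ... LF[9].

Answer: 2 3 1 5 8 6 4 0 9 7

Derivation:
Char counts: '$':1, '6':1, 'H':1, 'I':1, 'd':1, 'e':1, 'l':1, 'n':1, 'o':2
C (first-col start): C('$')=0, C('6')=1, C('H')=2, C('I')=3, C('d')=4, C('e')=5, C('l')=6, C('n')=7, C('o')=8
L[0]='H': occ=0, LF[0]=C('H')+0=2+0=2
L[1]='I': occ=0, LF[1]=C('I')+0=3+0=3
L[2]='6': occ=0, LF[2]=C('6')+0=1+0=1
L[3]='e': occ=0, LF[3]=C('e')+0=5+0=5
L[4]='o': occ=0, LF[4]=C('o')+0=8+0=8
L[5]='l': occ=0, LF[5]=C('l')+0=6+0=6
L[6]='d': occ=0, LF[6]=C('d')+0=4+0=4
L[7]='$': occ=0, LF[7]=C('$')+0=0+0=0
L[8]='o': occ=1, LF[8]=C('o')+1=8+1=9
L[9]='n': occ=0, LF[9]=C('n')+0=7+0=7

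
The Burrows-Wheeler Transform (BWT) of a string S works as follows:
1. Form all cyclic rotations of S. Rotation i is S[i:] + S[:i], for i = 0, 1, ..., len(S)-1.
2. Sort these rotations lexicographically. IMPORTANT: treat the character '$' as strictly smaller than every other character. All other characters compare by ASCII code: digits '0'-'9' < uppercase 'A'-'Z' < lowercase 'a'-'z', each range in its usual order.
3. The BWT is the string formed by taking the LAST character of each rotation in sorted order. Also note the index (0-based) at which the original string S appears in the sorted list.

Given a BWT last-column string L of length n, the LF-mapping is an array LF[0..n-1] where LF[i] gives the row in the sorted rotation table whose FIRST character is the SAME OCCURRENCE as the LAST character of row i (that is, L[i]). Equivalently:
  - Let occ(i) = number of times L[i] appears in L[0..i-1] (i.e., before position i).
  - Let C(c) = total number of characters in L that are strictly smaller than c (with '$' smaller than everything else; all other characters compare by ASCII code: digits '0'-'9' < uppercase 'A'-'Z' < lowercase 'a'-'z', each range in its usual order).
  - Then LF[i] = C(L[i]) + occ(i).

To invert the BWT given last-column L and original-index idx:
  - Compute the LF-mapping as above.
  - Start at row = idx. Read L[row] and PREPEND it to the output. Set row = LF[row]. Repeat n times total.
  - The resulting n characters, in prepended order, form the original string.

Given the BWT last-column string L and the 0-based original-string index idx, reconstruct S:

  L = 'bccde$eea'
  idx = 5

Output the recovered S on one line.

LF mapping: 2 3 4 5 6 0 7 8 1
Walk LF starting at row 5, prepending L[row]:
  step 1: row=5, L[5]='$', prepend. Next row=LF[5]=0
  step 2: row=0, L[0]='b', prepend. Next row=LF[0]=2
  step 3: row=2, L[2]='c', prepend. Next row=LF[2]=4
  step 4: row=4, L[4]='e', prepend. Next row=LF[4]=6
  step 5: row=6, L[6]='e', prepend. Next row=LF[6]=7
  step 6: row=7, L[7]='e', prepend. Next row=LF[7]=8
  step 7: row=8, L[8]='a', prepend. Next row=LF[8]=1
  step 8: row=1, L[1]='c', prepend. Next row=LF[1]=3
  step 9: row=3, L[3]='d', prepend. Next row=LF[3]=5
Reversed output: dcaeeecb$

Answer: dcaeeecb$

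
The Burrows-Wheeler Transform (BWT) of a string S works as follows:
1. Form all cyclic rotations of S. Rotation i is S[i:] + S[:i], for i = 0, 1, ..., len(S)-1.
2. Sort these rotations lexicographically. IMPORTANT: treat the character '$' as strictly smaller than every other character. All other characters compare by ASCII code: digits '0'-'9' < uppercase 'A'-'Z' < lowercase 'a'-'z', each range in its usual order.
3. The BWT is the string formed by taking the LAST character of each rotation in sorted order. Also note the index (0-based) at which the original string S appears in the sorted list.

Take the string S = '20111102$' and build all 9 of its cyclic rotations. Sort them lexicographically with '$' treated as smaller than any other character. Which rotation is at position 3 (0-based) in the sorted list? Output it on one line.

All 9 rotations (rotation i = S[i:]+S[:i]):
  rot[0] = 20111102$
  rot[1] = 0111102$2
  rot[2] = 111102$20
  rot[3] = 11102$201
  rot[4] = 1102$2011
  rot[5] = 102$20111
  rot[6] = 02$201111
  rot[7] = 2$2011110
  rot[8] = $20111102
Sorted (with $ < everything):
  sorted[0] = $20111102
  sorted[1] = 0111102$2
  sorted[2] = 02$201111
  sorted[3] = 102$20111
  sorted[4] = 1102$2011
  sorted[5] = 11102$201
  sorted[6] = 111102$20
  sorted[7] = 2$2011110
  sorted[8] = 20111102$
sorted[3] = 102$20111

Answer: 102$20111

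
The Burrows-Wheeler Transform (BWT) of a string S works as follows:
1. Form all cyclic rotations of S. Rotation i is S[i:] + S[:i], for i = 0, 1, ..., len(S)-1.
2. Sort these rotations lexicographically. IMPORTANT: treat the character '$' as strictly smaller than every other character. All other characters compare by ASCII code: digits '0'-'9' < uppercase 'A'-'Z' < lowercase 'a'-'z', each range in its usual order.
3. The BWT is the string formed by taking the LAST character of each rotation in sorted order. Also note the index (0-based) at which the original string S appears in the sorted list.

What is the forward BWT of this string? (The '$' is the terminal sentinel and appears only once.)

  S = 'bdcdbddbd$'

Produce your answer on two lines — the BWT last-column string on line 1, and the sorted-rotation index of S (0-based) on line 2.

Answer: dd$ddbdcbb
2

Derivation:
All 10 rotations (rotation i = S[i:]+S[:i]):
  rot[0] = bdcdbddbd$
  rot[1] = dcdbddbd$b
  rot[2] = cdbddbd$bd
  rot[3] = dbddbd$bdc
  rot[4] = bddbd$bdcd
  rot[5] = ddbd$bdcdb
  rot[6] = dbd$bdcdbd
  rot[7] = bd$bdcdbdd
  rot[8] = d$bdcdbddb
  rot[9] = $bdcdbddbd
Sorted (with $ < everything):
  sorted[0] = $bdcdbddbd  (last char: 'd')
  sorted[1] = bd$bdcdbdd  (last char: 'd')
  sorted[2] = bdcdbddbd$  (last char: '$')
  sorted[3] = bddbd$bdcd  (last char: 'd')
  sorted[4] = cdbddbd$bd  (last char: 'd')
  sorted[5] = d$bdcdbddb  (last char: 'b')
  sorted[6] = dbd$bdcdbd  (last char: 'd')
  sorted[7] = dbddbd$bdc  (last char: 'c')
  sorted[8] = dcdbddbd$b  (last char: 'b')
  sorted[9] = ddbd$bdcdb  (last char: 'b')
Last column: dd$ddbdcbb
Original string S is at sorted index 2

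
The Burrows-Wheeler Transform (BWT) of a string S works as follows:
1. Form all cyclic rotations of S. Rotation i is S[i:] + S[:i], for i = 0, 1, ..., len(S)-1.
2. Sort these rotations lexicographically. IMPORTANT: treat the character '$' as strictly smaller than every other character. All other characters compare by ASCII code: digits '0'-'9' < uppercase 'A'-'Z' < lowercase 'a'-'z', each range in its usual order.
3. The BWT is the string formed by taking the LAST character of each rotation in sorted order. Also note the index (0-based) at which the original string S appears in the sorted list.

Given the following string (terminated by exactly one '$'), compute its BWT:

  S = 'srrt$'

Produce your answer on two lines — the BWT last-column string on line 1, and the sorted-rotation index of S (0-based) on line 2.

All 5 rotations (rotation i = S[i:]+S[:i]):
  rot[0] = srrt$
  rot[1] = rrt$s
  rot[2] = rt$sr
  rot[3] = t$srr
  rot[4] = $srrt
Sorted (with $ < everything):
  sorted[0] = $srrt  (last char: 't')
  sorted[1] = rrt$s  (last char: 's')
  sorted[2] = rt$sr  (last char: 'r')
  sorted[3] = srrt$  (last char: '$')
  sorted[4] = t$srr  (last char: 'r')
Last column: tsr$r
Original string S is at sorted index 3

Answer: tsr$r
3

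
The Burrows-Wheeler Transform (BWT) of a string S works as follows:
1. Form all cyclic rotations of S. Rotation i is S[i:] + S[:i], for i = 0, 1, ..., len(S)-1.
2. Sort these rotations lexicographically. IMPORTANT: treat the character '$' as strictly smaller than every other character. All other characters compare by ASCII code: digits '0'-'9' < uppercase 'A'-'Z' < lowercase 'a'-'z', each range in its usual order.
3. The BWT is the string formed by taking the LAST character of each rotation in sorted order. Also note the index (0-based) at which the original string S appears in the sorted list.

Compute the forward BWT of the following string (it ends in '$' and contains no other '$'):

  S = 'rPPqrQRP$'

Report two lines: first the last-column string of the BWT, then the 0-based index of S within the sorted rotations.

Answer: PRrPrQP$q
7

Derivation:
All 9 rotations (rotation i = S[i:]+S[:i]):
  rot[0] = rPPqrQRP$
  rot[1] = PPqrQRP$r
  rot[2] = PqrQRP$rP
  rot[3] = qrQRP$rPP
  rot[4] = rQRP$rPPq
  rot[5] = QRP$rPPqr
  rot[6] = RP$rPPqrQ
  rot[7] = P$rPPqrQR
  rot[8] = $rPPqrQRP
Sorted (with $ < everything):
  sorted[0] = $rPPqrQRP  (last char: 'P')
  sorted[1] = P$rPPqrQR  (last char: 'R')
  sorted[2] = PPqrQRP$r  (last char: 'r')
  sorted[3] = PqrQRP$rP  (last char: 'P')
  sorted[4] = QRP$rPPqr  (last char: 'r')
  sorted[5] = RP$rPPqrQ  (last char: 'Q')
  sorted[6] = qrQRP$rPP  (last char: 'P')
  sorted[7] = rPPqrQRP$  (last char: '$')
  sorted[8] = rQRP$rPPq  (last char: 'q')
Last column: PRrPrQP$q
Original string S is at sorted index 7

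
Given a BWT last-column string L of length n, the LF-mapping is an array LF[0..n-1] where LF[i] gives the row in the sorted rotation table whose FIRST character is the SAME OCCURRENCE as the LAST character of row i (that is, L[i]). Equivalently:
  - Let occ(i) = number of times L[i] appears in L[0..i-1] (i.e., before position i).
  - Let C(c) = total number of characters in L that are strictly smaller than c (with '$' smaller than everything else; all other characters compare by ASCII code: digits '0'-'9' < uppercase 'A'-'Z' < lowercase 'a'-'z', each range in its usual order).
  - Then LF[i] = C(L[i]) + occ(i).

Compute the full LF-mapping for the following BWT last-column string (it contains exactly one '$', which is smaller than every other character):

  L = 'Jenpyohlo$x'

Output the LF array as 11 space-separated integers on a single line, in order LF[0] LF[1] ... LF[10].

Char counts: '$':1, 'J':1, 'e':1, 'h':1, 'l':1, 'n':1, 'o':2, 'p':1, 'x':1, 'y':1
C (first-col start): C('$')=0, C('J')=1, C('e')=2, C('h')=3, C('l')=4, C('n')=5, C('o')=6, C('p')=8, C('x')=9, C('y')=10
L[0]='J': occ=0, LF[0]=C('J')+0=1+0=1
L[1]='e': occ=0, LF[1]=C('e')+0=2+0=2
L[2]='n': occ=0, LF[2]=C('n')+0=5+0=5
L[3]='p': occ=0, LF[3]=C('p')+0=8+0=8
L[4]='y': occ=0, LF[4]=C('y')+0=10+0=10
L[5]='o': occ=0, LF[5]=C('o')+0=6+0=6
L[6]='h': occ=0, LF[6]=C('h')+0=3+0=3
L[7]='l': occ=0, LF[7]=C('l')+0=4+0=4
L[8]='o': occ=1, LF[8]=C('o')+1=6+1=7
L[9]='$': occ=0, LF[9]=C('$')+0=0+0=0
L[10]='x': occ=0, LF[10]=C('x')+0=9+0=9

Answer: 1 2 5 8 10 6 3 4 7 0 9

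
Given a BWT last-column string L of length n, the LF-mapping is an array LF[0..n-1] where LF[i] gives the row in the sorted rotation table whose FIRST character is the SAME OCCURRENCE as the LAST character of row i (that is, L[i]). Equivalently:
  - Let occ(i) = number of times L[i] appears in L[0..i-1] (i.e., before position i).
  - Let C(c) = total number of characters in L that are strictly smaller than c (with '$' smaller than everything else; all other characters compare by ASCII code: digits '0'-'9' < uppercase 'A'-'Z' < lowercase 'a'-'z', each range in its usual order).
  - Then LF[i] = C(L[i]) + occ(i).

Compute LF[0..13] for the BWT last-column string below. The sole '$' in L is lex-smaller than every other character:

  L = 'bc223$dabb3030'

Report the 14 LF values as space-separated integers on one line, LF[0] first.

Char counts: '$':1, '0':2, '2':2, '3':3, 'a':1, 'b':3, 'c':1, 'd':1
C (first-col start): C('$')=0, C('0')=1, C('2')=3, C('3')=5, C('a')=8, C('b')=9, C('c')=12, C('d')=13
L[0]='b': occ=0, LF[0]=C('b')+0=9+0=9
L[1]='c': occ=0, LF[1]=C('c')+0=12+0=12
L[2]='2': occ=0, LF[2]=C('2')+0=3+0=3
L[3]='2': occ=1, LF[3]=C('2')+1=3+1=4
L[4]='3': occ=0, LF[4]=C('3')+0=5+0=5
L[5]='$': occ=0, LF[5]=C('$')+0=0+0=0
L[6]='d': occ=0, LF[6]=C('d')+0=13+0=13
L[7]='a': occ=0, LF[7]=C('a')+0=8+0=8
L[8]='b': occ=1, LF[8]=C('b')+1=9+1=10
L[9]='b': occ=2, LF[9]=C('b')+2=9+2=11
L[10]='3': occ=1, LF[10]=C('3')+1=5+1=6
L[11]='0': occ=0, LF[11]=C('0')+0=1+0=1
L[12]='3': occ=2, LF[12]=C('3')+2=5+2=7
L[13]='0': occ=1, LF[13]=C('0')+1=1+1=2

Answer: 9 12 3 4 5 0 13 8 10 11 6 1 7 2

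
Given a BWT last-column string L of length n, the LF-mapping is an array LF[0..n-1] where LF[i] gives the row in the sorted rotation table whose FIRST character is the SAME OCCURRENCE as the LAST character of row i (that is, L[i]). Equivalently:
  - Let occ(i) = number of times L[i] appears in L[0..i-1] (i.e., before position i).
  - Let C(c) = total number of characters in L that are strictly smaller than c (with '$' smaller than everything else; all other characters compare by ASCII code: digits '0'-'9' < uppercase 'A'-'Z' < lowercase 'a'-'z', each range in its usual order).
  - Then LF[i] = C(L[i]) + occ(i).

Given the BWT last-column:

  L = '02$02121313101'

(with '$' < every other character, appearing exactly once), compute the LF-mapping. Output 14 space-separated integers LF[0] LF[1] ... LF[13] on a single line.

Char counts: '$':1, '0':3, '1':5, '2':3, '3':2
C (first-col start): C('$')=0, C('0')=1, C('1')=4, C('2')=9, C('3')=12
L[0]='0': occ=0, LF[0]=C('0')+0=1+0=1
L[1]='2': occ=0, LF[1]=C('2')+0=9+0=9
L[2]='$': occ=0, LF[2]=C('$')+0=0+0=0
L[3]='0': occ=1, LF[3]=C('0')+1=1+1=2
L[4]='2': occ=1, LF[4]=C('2')+1=9+1=10
L[5]='1': occ=0, LF[5]=C('1')+0=4+0=4
L[6]='2': occ=2, LF[6]=C('2')+2=9+2=11
L[7]='1': occ=1, LF[7]=C('1')+1=4+1=5
L[8]='3': occ=0, LF[8]=C('3')+0=12+0=12
L[9]='1': occ=2, LF[9]=C('1')+2=4+2=6
L[10]='3': occ=1, LF[10]=C('3')+1=12+1=13
L[11]='1': occ=3, LF[11]=C('1')+3=4+3=7
L[12]='0': occ=2, LF[12]=C('0')+2=1+2=3
L[13]='1': occ=4, LF[13]=C('1')+4=4+4=8

Answer: 1 9 0 2 10 4 11 5 12 6 13 7 3 8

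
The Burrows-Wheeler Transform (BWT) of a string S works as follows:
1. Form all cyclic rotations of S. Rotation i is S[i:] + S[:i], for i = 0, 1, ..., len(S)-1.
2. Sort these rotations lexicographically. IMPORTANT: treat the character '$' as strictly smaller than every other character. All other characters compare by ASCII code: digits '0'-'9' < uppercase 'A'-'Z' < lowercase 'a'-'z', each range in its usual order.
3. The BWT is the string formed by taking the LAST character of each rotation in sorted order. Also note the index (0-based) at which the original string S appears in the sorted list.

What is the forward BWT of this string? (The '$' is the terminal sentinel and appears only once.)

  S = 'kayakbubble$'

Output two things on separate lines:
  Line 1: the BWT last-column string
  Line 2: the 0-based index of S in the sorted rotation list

All 12 rotations (rotation i = S[i:]+S[:i]):
  rot[0] = kayakbubble$
  rot[1] = ayakbubble$k
  rot[2] = yakbubble$ka
  rot[3] = akbubble$kay
  rot[4] = kbubble$kaya
  rot[5] = bubble$kayak
  rot[6] = ubble$kayakb
  rot[7] = bble$kayakbu
  rot[8] = ble$kayakbub
  rot[9] = le$kayakbubb
  rot[10] = e$kayakbubbl
  rot[11] = $kayakbubble
Sorted (with $ < everything):
  sorted[0] = $kayakbubble  (last char: 'e')
  sorted[1] = akbubble$kay  (last char: 'y')
  sorted[2] = ayakbubble$k  (last char: 'k')
  sorted[3] = bble$kayakbu  (last char: 'u')
  sorted[4] = ble$kayakbub  (last char: 'b')
  sorted[5] = bubble$kayak  (last char: 'k')
  sorted[6] = e$kayakbubbl  (last char: 'l')
  sorted[7] = kayakbubble$  (last char: '$')
  sorted[8] = kbubble$kaya  (last char: 'a')
  sorted[9] = le$kayakbubb  (last char: 'b')
  sorted[10] = ubble$kayakb  (last char: 'b')
  sorted[11] = yakbubble$ka  (last char: 'a')
Last column: eykubkl$abba
Original string S is at sorted index 7

Answer: eykubkl$abba
7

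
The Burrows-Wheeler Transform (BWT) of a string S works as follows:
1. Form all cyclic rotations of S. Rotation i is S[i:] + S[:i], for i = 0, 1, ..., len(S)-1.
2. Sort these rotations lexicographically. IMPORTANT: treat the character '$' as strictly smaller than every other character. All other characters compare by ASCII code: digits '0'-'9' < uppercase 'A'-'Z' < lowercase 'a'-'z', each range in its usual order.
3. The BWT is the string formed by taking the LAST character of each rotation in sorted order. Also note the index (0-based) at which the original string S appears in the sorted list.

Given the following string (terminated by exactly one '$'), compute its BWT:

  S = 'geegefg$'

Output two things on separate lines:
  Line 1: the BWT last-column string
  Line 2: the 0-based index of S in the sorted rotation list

All 8 rotations (rotation i = S[i:]+S[:i]):
  rot[0] = geegefg$
  rot[1] = eegefg$g
  rot[2] = egefg$ge
  rot[3] = gefg$gee
  rot[4] = efg$geeg
  rot[5] = fg$geege
  rot[6] = g$geegef
  rot[7] = $geegefg
Sorted (with $ < everything):
  sorted[0] = $geegefg  (last char: 'g')
  sorted[1] = eegefg$g  (last char: 'g')
  sorted[2] = efg$geeg  (last char: 'g')
  sorted[3] = egefg$ge  (last char: 'e')
  sorted[4] = fg$geege  (last char: 'e')
  sorted[5] = g$geegef  (last char: 'f')
  sorted[6] = geegefg$  (last char: '$')
  sorted[7] = gefg$gee  (last char: 'e')
Last column: gggeef$e
Original string S is at sorted index 6

Answer: gggeef$e
6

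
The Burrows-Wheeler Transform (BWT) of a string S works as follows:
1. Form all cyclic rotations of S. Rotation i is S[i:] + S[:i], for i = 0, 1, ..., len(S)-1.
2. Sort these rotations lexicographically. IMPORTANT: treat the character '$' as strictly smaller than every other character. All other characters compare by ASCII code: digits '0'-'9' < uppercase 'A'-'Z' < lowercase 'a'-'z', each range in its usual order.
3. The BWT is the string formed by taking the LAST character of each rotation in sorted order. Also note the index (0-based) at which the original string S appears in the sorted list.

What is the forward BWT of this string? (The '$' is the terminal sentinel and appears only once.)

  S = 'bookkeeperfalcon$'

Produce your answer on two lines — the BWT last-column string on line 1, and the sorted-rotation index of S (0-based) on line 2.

All 17 rotations (rotation i = S[i:]+S[:i]):
  rot[0] = bookkeeperfalcon$
  rot[1] = ookkeeperfalcon$b
  rot[2] = okkeeperfalcon$bo
  rot[3] = kkeeperfalcon$boo
  rot[4] = keeperfalcon$book
  rot[5] = eeperfalcon$bookk
  rot[6] = eperfalcon$bookke
  rot[7] = perfalcon$bookkee
  rot[8] = erfalcon$bookkeep
  rot[9] = rfalcon$bookkeepe
  rot[10] = falcon$bookkeeper
  rot[11] = alcon$bookkeeperf
  rot[12] = lcon$bookkeeperfa
  rot[13] = con$bookkeeperfal
  rot[14] = on$bookkeeperfalc
  rot[15] = n$bookkeeperfalco
  rot[16] = $bookkeeperfalcon
Sorted (with $ < everything):
  sorted[0] = $bookkeeperfalcon  (last char: 'n')
  sorted[1] = alcon$bookkeeperf  (last char: 'f')
  sorted[2] = bookkeeperfalcon$  (last char: '$')
  sorted[3] = con$bookkeeperfal  (last char: 'l')
  sorted[4] = eeperfalcon$bookk  (last char: 'k')
  sorted[5] = eperfalcon$bookke  (last char: 'e')
  sorted[6] = erfalcon$bookkeep  (last char: 'p')
  sorted[7] = falcon$bookkeeper  (last char: 'r')
  sorted[8] = keeperfalcon$book  (last char: 'k')
  sorted[9] = kkeeperfalcon$boo  (last char: 'o')
  sorted[10] = lcon$bookkeeperfa  (last char: 'a')
  sorted[11] = n$bookkeeperfalco  (last char: 'o')
  sorted[12] = okkeeperfalcon$bo  (last char: 'o')
  sorted[13] = on$bookkeeperfalc  (last char: 'c')
  sorted[14] = ookkeeperfalcon$b  (last char: 'b')
  sorted[15] = perfalcon$bookkee  (last char: 'e')
  sorted[16] = rfalcon$bookkeepe  (last char: 'e')
Last column: nf$lkeprkoaoocbee
Original string S is at sorted index 2

Answer: nf$lkeprkoaoocbee
2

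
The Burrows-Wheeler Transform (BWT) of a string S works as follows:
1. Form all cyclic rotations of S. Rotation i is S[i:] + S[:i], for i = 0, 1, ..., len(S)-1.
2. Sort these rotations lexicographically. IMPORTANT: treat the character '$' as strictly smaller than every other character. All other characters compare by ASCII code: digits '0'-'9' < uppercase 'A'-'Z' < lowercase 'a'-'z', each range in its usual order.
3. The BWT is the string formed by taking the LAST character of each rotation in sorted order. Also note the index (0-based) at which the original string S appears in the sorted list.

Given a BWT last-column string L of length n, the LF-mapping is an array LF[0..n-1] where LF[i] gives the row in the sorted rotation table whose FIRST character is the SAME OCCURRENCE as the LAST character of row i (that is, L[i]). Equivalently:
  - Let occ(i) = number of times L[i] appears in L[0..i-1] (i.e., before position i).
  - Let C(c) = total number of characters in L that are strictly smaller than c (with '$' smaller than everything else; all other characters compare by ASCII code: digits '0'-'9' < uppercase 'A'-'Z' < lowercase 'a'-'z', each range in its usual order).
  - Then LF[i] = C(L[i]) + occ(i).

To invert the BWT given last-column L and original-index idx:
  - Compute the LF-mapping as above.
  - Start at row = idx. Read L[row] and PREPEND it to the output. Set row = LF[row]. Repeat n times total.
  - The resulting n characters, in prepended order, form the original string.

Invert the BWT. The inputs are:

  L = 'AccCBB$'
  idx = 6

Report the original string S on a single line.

LF mapping: 1 5 6 4 2 3 0
Walk LF starting at row 6, prepending L[row]:
  step 1: row=6, L[6]='$', prepend. Next row=LF[6]=0
  step 2: row=0, L[0]='A', prepend. Next row=LF[0]=1
  step 3: row=1, L[1]='c', prepend. Next row=LF[1]=5
  step 4: row=5, L[5]='B', prepend. Next row=LF[5]=3
  step 5: row=3, L[3]='C', prepend. Next row=LF[3]=4
  step 6: row=4, L[4]='B', prepend. Next row=LF[4]=2
  step 7: row=2, L[2]='c', prepend. Next row=LF[2]=6
Reversed output: cBCBcA$

Answer: cBCBcA$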